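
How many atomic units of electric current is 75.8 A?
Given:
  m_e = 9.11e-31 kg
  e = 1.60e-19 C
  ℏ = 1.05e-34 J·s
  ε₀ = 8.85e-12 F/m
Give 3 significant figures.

1.14e4

atomic unit of electric current: I_au = e E_h/ℏ = m_e e⁵/((4πε₀)²ℏ³) = 6.67e-3 A.
75.8 / 6.67e-3 = 1.14e4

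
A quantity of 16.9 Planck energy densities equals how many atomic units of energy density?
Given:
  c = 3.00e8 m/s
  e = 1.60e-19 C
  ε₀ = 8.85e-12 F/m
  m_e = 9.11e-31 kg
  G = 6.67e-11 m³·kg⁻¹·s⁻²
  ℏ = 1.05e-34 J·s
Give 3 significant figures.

2.63e101

Planck energy density: u_P = c⁷/(ℏG²) = 4.68e113 J/m³
atomic unit of energy density: u_au = E_h/a₀³ = m_e⁴e¹⁰/((4πε₀)⁵ℏ⁸) = 3.01e13 J/m³
16.9 × 4.68e113 / 3.01e13 = 2.63e101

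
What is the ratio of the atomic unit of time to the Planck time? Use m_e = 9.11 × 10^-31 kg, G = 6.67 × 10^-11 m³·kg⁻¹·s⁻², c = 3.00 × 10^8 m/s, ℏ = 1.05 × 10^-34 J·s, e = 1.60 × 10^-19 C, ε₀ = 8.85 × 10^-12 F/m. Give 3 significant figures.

atomic unit of time: τ_au = (4πε₀)²ℏ³/(m_e e⁴) = 2.40 × 10^-17 s
Planck time: t_P = √(ℏG/c⁵) = 5.37 × 10^-44 s
ratio = 2.40 × 10^-17 / 5.37 × 10^-44 = 4.47 × 10^26

4.47 × 10^26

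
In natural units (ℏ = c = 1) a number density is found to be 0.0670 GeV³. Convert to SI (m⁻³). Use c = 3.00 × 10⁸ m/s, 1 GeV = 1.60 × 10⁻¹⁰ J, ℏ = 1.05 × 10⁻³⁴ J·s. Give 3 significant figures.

8.78 × 10⁴⁵ m⁻³

Number density is [L]⁻³ = [E]³/(ℏc)³.
1 GeV³ → 1/(ℏc)³ × (1 GeV in J)³ = 1.31 × 10⁴⁷ m⁻³.
Result: 0.0670 × 1.31 × 10⁴⁷ = 8.78 × 10⁴⁵ m⁻³.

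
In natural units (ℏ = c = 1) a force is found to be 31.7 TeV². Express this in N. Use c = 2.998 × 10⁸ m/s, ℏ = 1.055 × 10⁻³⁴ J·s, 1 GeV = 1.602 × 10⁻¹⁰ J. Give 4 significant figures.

2.572 × 10¹³ N

Force is [E]/[L] = [E]²/(ℏc); restore (ℏc)⁻¹.
1 GeV² → 1/(ℏc) × (1 GeV in J)² = 8.114 × 10⁵ N.
Convert the energy scale: 31.7 TeV² = 3.17 × 10⁷ GeV².
Result: 3.17 × 10⁷ × 8.114 × 10⁵ = 2.572 × 10¹³ N.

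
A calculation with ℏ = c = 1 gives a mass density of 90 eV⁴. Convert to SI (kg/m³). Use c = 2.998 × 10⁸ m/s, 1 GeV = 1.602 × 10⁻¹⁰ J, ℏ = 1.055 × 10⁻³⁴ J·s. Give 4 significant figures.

2.084 × 10⁻¹⁴ kg/m³

Mass density is [E]/(c²[L]³) = [E]⁴/(ℏ³c⁵).
1 GeV⁴ → 1/(ℏ³c⁵) × (1 GeV in J)⁴ = 2.316 × 10²⁰ kg/m³.
Convert the energy scale: 90 eV⁴ = 9.00 × 10⁻³⁵ GeV⁴.
Result: 9.00 × 10⁻³⁵ × 2.316 × 10²⁰ = 2.084 × 10⁻¹⁴ kg/m³.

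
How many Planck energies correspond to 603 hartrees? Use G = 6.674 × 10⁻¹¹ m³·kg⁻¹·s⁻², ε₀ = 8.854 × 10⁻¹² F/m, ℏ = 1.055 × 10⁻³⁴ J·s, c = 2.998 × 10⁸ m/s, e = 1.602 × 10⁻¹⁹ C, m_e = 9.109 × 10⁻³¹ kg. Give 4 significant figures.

hartree: E_h = m_e e⁴/(4πε₀ℏ)² = 4.354 × 10⁻¹⁸ J
Planck energy: E_P = √(ℏc⁵/G) = 1.957 × 10⁹ J
603 × 4.354 × 10⁻¹⁸ / 1.957 × 10⁹ = 1.342 × 10⁻²⁴

1.342 × 10⁻²⁴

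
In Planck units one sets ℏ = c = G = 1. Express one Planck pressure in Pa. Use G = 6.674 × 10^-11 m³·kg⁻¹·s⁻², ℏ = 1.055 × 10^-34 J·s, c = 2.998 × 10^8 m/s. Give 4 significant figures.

4.632 × 10^113 Pa

p_P = c⁷/(ℏG²)
  = 2.177 × 10^59 / 4.699 × 10^-55
  = 4.632 × 10^113 Pa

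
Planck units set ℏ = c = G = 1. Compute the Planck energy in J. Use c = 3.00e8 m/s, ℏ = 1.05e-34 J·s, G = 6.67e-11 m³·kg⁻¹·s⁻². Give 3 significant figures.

1.96e9 J

From ℏ = c = G = 1 the energy scale is E_P = √(ℏc⁵/G).
  = √(3.83e18)
  = 1.96e9 J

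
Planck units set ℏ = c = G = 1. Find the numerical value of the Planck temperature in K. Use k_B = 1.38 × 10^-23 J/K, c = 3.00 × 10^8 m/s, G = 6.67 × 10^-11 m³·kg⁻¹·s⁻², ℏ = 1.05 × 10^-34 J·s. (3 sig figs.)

1.42 × 10^32 K

Dimensional analysis gives T_P = √(ℏc⁵/G) / k_B.
  = √(3.83 × 10^18) × 7.25 × 10^22
  = 1.42 × 10^32 K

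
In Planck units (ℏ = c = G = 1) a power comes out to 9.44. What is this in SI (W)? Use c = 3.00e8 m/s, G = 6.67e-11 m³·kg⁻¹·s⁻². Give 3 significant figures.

One Planck power: P_P = c⁵/G = 3.64e52 W.
9.44 × 3.64e52 W = 3.44e53 W

3.44e53 W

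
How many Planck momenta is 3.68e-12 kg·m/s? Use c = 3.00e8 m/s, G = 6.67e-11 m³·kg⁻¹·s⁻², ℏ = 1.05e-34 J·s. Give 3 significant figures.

Planck momentum: p_P = √(ℏc³/G) = 6.52 kg·m/s.
3.68e-12 / 6.52 = 5.64e-13

5.64e-13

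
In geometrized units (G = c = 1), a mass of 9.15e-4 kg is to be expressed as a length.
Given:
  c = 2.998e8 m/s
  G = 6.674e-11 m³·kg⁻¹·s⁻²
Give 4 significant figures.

6.794e-31 m

In G = c = 1 units mass has dimensions of length; the conversion factor is G/c².
9.15e-4 kg × (G/c²) = 6.794e-31 m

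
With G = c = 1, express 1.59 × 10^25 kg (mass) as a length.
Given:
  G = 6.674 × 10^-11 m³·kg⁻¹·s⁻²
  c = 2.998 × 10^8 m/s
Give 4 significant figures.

In G = c = 1 units mass has dimensions of length; the conversion factor is G/c².
1.59 × 10^25 kg × (G/c²) = 0.01181 m

0.01181 m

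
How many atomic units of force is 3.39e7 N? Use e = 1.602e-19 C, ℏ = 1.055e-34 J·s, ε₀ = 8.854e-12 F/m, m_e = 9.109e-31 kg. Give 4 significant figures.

4.124e14

atomic unit of force: F_au = E_h/a₀ = m_e²e⁶/((4πε₀)³ℏ⁴) = 8.220e-8 N.
3.39e7 / 8.220e-8 = 4.124e14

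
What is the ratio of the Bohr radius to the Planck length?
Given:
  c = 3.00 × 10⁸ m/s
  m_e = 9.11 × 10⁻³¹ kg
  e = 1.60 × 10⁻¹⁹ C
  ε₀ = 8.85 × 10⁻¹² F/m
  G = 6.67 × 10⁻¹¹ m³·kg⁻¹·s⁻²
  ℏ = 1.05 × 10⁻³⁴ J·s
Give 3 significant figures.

3.26 × 10²⁴

Bohr radius: a₀ = 4πε₀ℏ²/(m_e e²) = 5.26 × 10⁻¹¹ m
Planck length: ℓ_P = √(ℏG/c³) = 1.61 × 10⁻³⁵ m
ratio = 5.26 × 10⁻¹¹ / 1.61 × 10⁻³⁵ = 3.26 × 10²⁴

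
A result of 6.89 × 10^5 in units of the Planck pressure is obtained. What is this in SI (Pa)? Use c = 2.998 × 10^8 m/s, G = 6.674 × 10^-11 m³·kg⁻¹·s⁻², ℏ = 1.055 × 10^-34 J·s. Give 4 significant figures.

One Planck pressure: p_P = c⁷/(ℏG²) = 4.632 × 10^113 Pa.
6.89 × 10^5 × 4.632 × 10^113 Pa = 3.192 × 10^119 Pa

3.192 × 10^119 Pa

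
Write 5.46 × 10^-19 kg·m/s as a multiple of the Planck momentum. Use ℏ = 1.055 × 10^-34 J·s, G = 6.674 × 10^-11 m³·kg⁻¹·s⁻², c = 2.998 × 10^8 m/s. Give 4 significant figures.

Planck momentum: p_P = √(ℏc³/G) = 6.527 kg·m/s.
5.46 × 10^-19 / 6.527 = 8.366 × 10^-20

8.366 × 10^-20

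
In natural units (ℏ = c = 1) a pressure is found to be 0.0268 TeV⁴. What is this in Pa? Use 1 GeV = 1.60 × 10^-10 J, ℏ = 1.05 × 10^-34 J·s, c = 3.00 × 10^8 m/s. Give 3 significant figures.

Pressure is [E]/[L]³ = [E]⁴/(ℏc)³.
1 GeV⁴ → 1/(ℏc)³ × (1 GeV in J)⁴ = 2.10 × 10^37 Pa.
Convert the energy scale: 0.0268 TeV⁴ = 2.68 × 10^10 GeV⁴.
Result: 2.68 × 10^10 × 2.10 × 10^37 = 5.62 × 10^47 Pa.

5.62 × 10^47 Pa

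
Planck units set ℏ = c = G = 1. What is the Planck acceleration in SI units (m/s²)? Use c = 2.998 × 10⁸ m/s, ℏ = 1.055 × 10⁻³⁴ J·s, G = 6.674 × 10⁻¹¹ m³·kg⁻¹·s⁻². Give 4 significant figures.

5.560 × 10⁵¹ m/s²

The unique combination of the constants set to 1 with dimensions of acceleration is a_P = √(c⁷/(ℏG)).
  = √(3.092 × 10¹⁰³)
  = 5.560 × 10⁵¹ m/s²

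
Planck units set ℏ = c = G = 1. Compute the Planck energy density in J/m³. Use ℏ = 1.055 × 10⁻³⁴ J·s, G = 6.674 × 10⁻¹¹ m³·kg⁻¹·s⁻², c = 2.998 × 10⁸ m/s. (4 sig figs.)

The unique combination of the constants set to 1 with dimensions of energy density is u_P = c⁷/(ℏG²).
  = 2.177 × 10⁵⁹ / 4.699 × 10⁻⁵⁵
  = 4.632 × 10¹¹³ J/m³

4.632 × 10¹¹³ J/m³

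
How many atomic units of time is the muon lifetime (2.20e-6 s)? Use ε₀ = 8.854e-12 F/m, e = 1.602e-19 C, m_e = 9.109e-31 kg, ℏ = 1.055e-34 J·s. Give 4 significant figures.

atomic unit of time: τ_au = (4πε₀)²ℏ³/(m_e e⁴) = 2.423e-17 s.
2.20e-6 / 2.423e-17 = 9.080e10

9.080e10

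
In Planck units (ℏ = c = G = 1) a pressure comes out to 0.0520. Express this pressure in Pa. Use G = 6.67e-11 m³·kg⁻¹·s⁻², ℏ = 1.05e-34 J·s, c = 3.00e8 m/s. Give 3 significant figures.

One Planck pressure: p_P = c⁷/(ℏG²) = 4.68e113 Pa.
0.0520 × 4.68e113 Pa = 2.43e112 Pa

2.43e112 Pa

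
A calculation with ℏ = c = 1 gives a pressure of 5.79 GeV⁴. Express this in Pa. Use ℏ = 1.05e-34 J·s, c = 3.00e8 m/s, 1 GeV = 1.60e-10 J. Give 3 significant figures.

Pressure is [E]/[L]³ = [E]⁴/(ℏc)³.
1 GeV⁴ → 1/(ℏc)³ × (1 GeV in J)⁴ = 2.10e37 Pa.
Result: 5.79 × 2.10e37 = 1.21e38 Pa.

1.21e38 Pa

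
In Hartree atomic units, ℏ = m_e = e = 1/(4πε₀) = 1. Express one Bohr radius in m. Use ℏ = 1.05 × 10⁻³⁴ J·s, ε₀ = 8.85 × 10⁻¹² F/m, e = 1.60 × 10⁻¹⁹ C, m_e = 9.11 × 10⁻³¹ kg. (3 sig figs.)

From ℏ = m_e = e = 1/(4πε₀) = 1 the length scale is a₀ = 4πε₀ℏ²/(m_e e²).
  = 1.23 × 10⁻⁷⁸ / 2.33 × 10⁻⁶⁸
  = 5.26 × 10⁻¹¹ m

5.26 × 10⁻¹¹ m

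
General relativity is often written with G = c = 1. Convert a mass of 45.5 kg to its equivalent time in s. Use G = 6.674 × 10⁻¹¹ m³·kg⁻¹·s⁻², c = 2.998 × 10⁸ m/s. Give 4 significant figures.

Mass → time via G/c³.
45.5 kg × (G/c³) = 1.127 × 10⁻³⁴ s

1.127 × 10⁻³⁴ s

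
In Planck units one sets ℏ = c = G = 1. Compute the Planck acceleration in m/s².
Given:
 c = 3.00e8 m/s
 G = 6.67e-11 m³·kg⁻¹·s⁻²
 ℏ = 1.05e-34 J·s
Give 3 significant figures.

a_P = √(c⁷/(ℏG))
  = √(3.12e103)
  = 5.59e51 m/s²

5.59e51 m/s²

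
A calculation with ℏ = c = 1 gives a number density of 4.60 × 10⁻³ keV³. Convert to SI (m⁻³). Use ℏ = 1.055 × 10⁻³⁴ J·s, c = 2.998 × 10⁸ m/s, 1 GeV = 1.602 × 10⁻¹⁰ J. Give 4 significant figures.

5.977 × 10²⁶ m⁻³

Number density is [L]⁻³ = [E]³/(ℏc)³.
1 GeV³ → 1/(ℏc)³ × (1 GeV in J)³ = 1.299 × 10⁴⁷ m⁻³.
Convert the energy scale: 4.60 × 10⁻³ keV³ = 4.60 × 10⁻²¹ GeV³.
Result: 4.60 × 10⁻²¹ × 1.299 × 10⁴⁷ = 5.977 × 10²⁶ m⁻³.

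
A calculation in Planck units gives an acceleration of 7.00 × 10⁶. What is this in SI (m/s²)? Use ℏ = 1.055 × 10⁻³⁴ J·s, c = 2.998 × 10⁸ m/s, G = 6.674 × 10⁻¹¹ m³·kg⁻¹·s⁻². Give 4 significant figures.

3.892 × 10⁵⁸ m/s²

One Planck acceleration: a_P = √(c⁷/(ℏG)) = 5.560 × 10⁵¹ m/s².
7.00 × 10⁶ × 5.560 × 10⁵¹ m/s² = 3.892 × 10⁵⁸ m/s²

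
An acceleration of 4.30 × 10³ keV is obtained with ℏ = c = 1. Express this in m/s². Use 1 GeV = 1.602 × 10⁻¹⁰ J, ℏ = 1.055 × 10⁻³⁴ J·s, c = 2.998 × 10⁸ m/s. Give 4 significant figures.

Acceleration is [L]/[T]² = c·[E]/ℏ.
1 GeV → c/ℏ × (1 GeV in J) = 4.552 × 10³² m/s².
Convert the energy scale: 4.30 × 10³ keV = 4.30 × 10⁻³ GeV.
Result: 4.30 × 10⁻³ × 4.552 × 10³² = 1.958 × 10³⁰ m/s².

1.958 × 10³⁰ m/s²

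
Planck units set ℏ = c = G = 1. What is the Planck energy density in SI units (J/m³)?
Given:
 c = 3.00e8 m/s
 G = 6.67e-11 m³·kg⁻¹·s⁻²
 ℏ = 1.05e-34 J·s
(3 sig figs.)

Dimensional analysis gives u_P = c⁷/(ℏG²).
  = 2.19e59 / 4.67e-55
  = 4.68e113 J/m³

4.68e113 J/m³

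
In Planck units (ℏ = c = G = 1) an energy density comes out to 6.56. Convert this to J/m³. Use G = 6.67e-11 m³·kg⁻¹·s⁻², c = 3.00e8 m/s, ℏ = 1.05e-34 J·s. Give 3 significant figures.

3.07e114 J/m³

One Planck energy density: u_P = c⁷/(ℏG²) = 4.68e113 J/m³.
6.56 × 4.68e113 J/m³ = 3.07e114 J/m³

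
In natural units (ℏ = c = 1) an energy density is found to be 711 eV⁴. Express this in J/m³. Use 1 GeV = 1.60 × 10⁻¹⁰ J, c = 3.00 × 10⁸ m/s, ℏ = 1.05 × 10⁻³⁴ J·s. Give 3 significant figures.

[E]/[L]³ = [E]⁴/(ℏc)³; restore (ℏc)⁻³.
1 GeV⁴ → 1/(ℏc)³ × (1 GeV in J)⁴ = 2.10 × 10³⁷ J/m³.
Convert the energy scale: 711 eV⁴ = 7.11 × 10⁻³⁴ GeV⁴.
Result: 7.11 × 10⁻³⁴ × 2.10 × 10³⁷ = 1.49 × 10⁴ J/m³.

1.49 × 10⁴ J/m³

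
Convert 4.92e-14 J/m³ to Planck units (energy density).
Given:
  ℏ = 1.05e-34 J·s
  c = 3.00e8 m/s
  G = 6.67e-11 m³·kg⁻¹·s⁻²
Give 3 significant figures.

1.05e-127

Planck energy density: u_P = c⁷/(ℏG²) = 4.68e113 J/m³.
4.92e-14 / 4.68e113 = 1.05e-127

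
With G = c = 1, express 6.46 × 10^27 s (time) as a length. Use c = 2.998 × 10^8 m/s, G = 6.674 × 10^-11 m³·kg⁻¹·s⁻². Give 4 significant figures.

1.937 × 10^36 m

Time → length via c.
6.46 × 10^27 s × (c) = 1.937 × 10^36 m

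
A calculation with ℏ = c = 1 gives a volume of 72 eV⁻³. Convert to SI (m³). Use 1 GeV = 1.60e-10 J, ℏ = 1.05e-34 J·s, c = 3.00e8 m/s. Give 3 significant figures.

5.49e-19 m³

Volume is [L]³ = [E]⁻³·(ℏc)³.
1 GeV⁻³ → (ℏc)³ × (1 GeV in J)⁻³ = 7.63e-48 m³.
Convert the energy scale: 72 eV⁻³ = 7.20e28 GeV⁻³.
Result: 7.20e28 × 7.63e-48 = 5.49e-19 m³.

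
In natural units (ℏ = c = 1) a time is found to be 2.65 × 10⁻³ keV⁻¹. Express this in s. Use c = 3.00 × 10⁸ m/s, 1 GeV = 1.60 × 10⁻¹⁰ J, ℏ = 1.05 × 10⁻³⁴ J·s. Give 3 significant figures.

A time is [E]⁻¹ in ℏ=c=1; restore one factor of ℏ.
1 GeV⁻¹ → ℏ × (1 GeV in J)⁻¹ = 6.56 × 10⁻²⁵ s.
Convert the energy scale: 2.65 × 10⁻³ keV⁻¹ = 2.65 × 10³ GeV⁻¹.
Result: 2.65 × 10³ × 6.56 × 10⁻²⁵ = 1.74 × 10⁻²¹ s.

1.74 × 10⁻²¹ s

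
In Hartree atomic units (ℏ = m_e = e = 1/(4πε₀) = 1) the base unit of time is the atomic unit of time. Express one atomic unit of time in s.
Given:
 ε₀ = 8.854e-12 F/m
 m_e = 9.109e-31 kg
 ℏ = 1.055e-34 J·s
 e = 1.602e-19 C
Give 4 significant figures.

2.423e-17 s

τ_au = (4πε₀)²ℏ³/(m_e e⁴)
E_h = 4.354e-18 J
ℏ/E_h = 2.423e-17 s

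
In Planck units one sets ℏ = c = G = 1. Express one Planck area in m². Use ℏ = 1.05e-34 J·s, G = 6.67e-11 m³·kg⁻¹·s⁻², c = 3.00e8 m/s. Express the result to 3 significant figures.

2.59e-70 m²

A_P = ℏG/c³
  = 7.00e-45 / 2.70e25
  = 2.59e-70 m²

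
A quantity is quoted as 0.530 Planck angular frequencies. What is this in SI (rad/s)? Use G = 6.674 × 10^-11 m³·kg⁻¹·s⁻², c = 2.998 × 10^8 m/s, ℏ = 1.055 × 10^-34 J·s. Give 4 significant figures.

9.830 × 10^42 rad/s

One Planck angular frequency: ω_P = √(c⁵/(ℏG)) = 1.855 × 10^43 rad/s.
0.530 × 1.855 × 10^43 rad/s = 9.830 × 10^42 rad/s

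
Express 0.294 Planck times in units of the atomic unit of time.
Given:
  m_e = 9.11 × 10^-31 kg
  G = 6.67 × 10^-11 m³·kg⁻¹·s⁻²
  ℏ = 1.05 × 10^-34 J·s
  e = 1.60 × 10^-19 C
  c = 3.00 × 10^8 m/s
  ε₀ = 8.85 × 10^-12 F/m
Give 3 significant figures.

6.58 × 10^-28

Planck time: t_P = √(ℏG/c⁵) = 5.37 × 10^-44 s
atomic unit of time: τ_au = (4πε₀)²ℏ³/(m_e e⁴) = 2.40 × 10^-17 s
0.294 × 5.37 × 10^-44 / 2.40 × 10^-17 = 6.58 × 10^-28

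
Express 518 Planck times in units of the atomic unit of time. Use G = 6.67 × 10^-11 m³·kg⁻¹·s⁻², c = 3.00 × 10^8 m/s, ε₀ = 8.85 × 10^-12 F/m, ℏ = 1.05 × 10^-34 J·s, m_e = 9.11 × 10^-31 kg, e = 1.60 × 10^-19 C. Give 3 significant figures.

Planck time: t_P = √(ℏG/c⁵) = 5.37 × 10^-44 s
atomic unit of time: τ_au = (4πε₀)²ℏ³/(m_e e⁴) = 2.40 × 10^-17 s
518 × 5.37 × 10^-44 / 2.40 × 10^-17 = 1.16 × 10^-24

1.16 × 10^-24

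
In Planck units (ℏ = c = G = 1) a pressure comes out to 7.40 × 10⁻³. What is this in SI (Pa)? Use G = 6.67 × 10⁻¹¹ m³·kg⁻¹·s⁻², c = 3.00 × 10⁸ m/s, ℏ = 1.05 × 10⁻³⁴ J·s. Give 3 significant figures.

One Planck pressure: p_P = c⁷/(ℏG²) = 4.68 × 10¹¹³ Pa.
7.40 × 10⁻³ × 4.68 × 10¹¹³ Pa = 3.46 × 10¹¹¹ Pa

3.46 × 10¹¹¹ Pa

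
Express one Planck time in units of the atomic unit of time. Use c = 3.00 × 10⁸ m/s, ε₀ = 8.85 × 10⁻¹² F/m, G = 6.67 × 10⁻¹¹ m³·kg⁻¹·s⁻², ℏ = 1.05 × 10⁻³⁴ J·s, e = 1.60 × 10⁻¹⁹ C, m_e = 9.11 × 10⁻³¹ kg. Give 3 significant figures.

2.24 × 10⁻²⁷

Planck time: t_P = √(ℏG/c⁵) = 5.37 × 10⁻⁴⁴ s
atomic unit of time: τ_au = (4πε₀)²ℏ³/(m_e e⁴) = 2.40 × 10⁻¹⁷ s
ratio = 5.37 × 10⁻⁴⁴ / 2.40 × 10⁻¹⁷ = 2.24 × 10⁻²⁷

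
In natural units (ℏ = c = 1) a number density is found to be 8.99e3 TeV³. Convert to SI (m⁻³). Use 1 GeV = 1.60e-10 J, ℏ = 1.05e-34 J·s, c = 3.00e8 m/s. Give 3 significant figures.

1.18e60 m⁻³

Number density is [L]⁻³ = [E]³/(ℏc)³.
1 GeV³ → 1/(ℏc)³ × (1 GeV in J)³ = 1.31e47 m⁻³.
Convert the energy scale: 8.99e3 TeV³ = 8.99e12 GeV³.
Result: 8.99e12 × 1.31e47 = 1.18e60 m⁻³.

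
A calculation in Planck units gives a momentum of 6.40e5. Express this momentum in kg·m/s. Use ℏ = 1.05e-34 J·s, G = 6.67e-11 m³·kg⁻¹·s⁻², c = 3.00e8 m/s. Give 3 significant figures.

One Planck momentum: p_P = √(ℏc³/G) = 6.52 kg·m/s.
6.40e5 × 6.52 kg·m/s = 4.17e6 kg·m/s

4.17e6 kg·m/s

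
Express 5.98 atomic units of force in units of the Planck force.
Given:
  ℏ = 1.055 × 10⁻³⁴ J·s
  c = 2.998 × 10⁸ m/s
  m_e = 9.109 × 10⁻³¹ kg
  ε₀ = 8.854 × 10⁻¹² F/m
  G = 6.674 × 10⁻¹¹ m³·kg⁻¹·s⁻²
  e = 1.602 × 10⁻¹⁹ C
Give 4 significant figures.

4.061 × 10⁻⁵¹

atomic unit of force: F_au = E_h/a₀ = m_e²e⁶/((4πε₀)³ℏ⁴) = 8.220 × 10⁻⁸ N
Planck force: F_P = c⁴/G = 1.210 × 10⁴⁴ N
5.98 × 8.220 × 10⁻⁸ / 1.210 × 10⁴⁴ = 4.061 × 10⁻⁵¹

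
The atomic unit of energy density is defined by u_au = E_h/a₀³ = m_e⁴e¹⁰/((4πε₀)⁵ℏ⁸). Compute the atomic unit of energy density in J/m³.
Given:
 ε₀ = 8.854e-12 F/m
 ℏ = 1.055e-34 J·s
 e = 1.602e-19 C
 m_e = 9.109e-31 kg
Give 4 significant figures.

u_au = E_h/a₀³ = m_e⁴e¹⁰/((4πε₀)⁵ℏ⁸)
E_h = 4.354e-18 J
a₀ = 5.297e-11 m
E_h/a₀³ = 2.929e13 J/m³

2.929e13 J/m³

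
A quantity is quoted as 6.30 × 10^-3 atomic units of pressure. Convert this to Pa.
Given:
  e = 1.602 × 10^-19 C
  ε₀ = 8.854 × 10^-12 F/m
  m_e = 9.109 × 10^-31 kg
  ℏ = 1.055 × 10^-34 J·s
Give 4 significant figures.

One atomic unit of pressure: P_au = E_h/a₀³ = m_e⁴e¹⁰/((4πε₀)⁵ℏ⁸) = 2.929 × 10^13 Pa.
6.30 × 10^-3 × 2.929 × 10^13 Pa = 1.845 × 10^11 Pa

1.845 × 10^11 Pa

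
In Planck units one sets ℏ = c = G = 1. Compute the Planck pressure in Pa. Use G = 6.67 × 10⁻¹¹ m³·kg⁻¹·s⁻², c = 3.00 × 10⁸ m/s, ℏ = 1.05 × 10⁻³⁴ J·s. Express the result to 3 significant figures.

4.68 × 10¹¹³ Pa

p_P = c⁷/(ℏG²)
  = 2.19 × 10⁵⁹ / 4.67 × 10⁻⁵⁵
  = 4.68 × 10¹¹³ Pa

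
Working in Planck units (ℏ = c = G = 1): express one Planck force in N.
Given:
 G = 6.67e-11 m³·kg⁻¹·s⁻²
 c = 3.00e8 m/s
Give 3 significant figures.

1.21e44 N

From ℏ = c = G = 1 the force scale is F_P = c⁴/G.
  = 8.10e33 / 6.67e-11
  = 1.21e44 N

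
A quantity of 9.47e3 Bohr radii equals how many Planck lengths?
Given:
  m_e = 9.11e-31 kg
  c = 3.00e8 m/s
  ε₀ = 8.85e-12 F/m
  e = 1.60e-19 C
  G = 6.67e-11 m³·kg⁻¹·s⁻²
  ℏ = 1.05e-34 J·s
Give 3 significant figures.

3.09e28

Bohr radius: a₀ = 4πε₀ℏ²/(m_e e²) = 5.26e-11 m
Planck length: ℓ_P = √(ℏG/c³) = 1.61e-35 m
9.47e3 × 5.26e-11 / 1.61e-35 = 3.09e28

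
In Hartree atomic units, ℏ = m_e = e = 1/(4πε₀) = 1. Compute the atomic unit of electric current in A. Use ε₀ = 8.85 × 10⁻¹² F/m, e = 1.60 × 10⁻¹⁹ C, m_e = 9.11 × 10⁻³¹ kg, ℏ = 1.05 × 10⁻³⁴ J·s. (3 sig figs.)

6.67 × 10⁻³ A

The unique combination of the constants set to 1 with dimensions of current is I_au = e E_h/ℏ = m_e e⁵/((4πε₀)²ℏ³).
E_h = 4.38 × 10⁻¹⁸ J
e·E_h/ℏ = 6.67 × 10⁻³ A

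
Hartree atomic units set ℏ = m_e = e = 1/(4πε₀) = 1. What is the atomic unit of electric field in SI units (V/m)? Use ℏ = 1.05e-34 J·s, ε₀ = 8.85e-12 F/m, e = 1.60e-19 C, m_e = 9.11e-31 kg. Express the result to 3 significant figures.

Dimensional analysis gives E_au = E_h/(e a₀) = m_e²e⁵/((4πε₀)³ℏ⁴).
E_h = 4.38e-18 J
a₀ = 5.26e-11 m
E_h/(e·a₀) = 5.20e11 V/m

5.20e11 V/m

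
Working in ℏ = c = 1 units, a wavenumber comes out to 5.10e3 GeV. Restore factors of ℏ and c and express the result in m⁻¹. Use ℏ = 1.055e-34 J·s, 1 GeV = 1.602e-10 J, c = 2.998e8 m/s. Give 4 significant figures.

2.583e19 m⁻¹

Inverse length is [E]/(ℏc).
1 GeV → 1/(ℏc) × (1 GeV in J) = 5.065e15 m⁻¹.
Result: 5.10e3 × 5.065e15 = 2.583e19 m⁻¹.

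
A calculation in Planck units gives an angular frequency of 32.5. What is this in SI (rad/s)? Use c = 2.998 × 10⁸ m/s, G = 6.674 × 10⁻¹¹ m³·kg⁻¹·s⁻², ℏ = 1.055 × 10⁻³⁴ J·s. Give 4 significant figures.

One Planck angular frequency: ω_P = √(c⁵/(ℏG)) = 1.855 × 10⁴³ rad/s.
32.5 × 1.855 × 10⁴³ rad/s = 6.028 × 10⁴⁴ rad/s

6.028 × 10⁴⁴ rad/s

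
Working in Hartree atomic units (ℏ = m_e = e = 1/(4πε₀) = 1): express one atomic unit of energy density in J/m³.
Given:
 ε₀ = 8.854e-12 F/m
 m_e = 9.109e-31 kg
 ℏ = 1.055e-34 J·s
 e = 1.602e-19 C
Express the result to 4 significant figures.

2.929e13 J/m³

The unique combination of the constants set to 1 with dimensions of energy density is u_au = E_h/a₀³ = m_e⁴e¹⁰/((4πε₀)⁵ℏ⁸).
E_h = 4.354e-18 J
a₀ = 5.297e-11 m
E_h/a₀³ = 2.929e13 J/m³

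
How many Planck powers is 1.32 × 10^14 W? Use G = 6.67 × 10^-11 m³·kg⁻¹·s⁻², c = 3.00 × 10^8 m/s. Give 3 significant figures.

Planck power: P_P = c⁵/G = 3.64 × 10^52 W.
1.32 × 10^14 / 3.64 × 10^52 = 3.62 × 10^-39

3.62 × 10^-39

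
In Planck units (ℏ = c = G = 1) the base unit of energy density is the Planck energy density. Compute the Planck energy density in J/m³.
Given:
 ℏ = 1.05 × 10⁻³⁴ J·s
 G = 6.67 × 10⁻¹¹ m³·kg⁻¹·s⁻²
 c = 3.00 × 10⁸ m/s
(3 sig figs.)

4.68 × 10¹¹³ J/m³

u_P = c⁷/(ℏG²)
  = 2.19 × 10⁵⁹ / 4.67 × 10⁻⁵⁵
  = 4.68 × 10¹¹³ J/m³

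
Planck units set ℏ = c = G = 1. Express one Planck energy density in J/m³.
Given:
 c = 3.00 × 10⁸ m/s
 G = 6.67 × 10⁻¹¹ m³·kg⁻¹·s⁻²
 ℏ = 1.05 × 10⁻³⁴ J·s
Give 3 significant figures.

4.68 × 10¹¹³ J/m³

Dimensional analysis gives u_P = c⁷/(ℏG²).
  = 2.19 × 10⁵⁹ / 4.67 × 10⁻⁵⁵
  = 4.68 × 10¹¹³ J/m³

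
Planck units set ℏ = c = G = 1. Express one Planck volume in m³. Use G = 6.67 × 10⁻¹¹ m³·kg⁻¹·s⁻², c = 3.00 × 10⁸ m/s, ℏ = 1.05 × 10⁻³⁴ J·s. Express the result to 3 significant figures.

Dimensional analysis gives V_P = (ℏG/c³)^(3/2).
  = √(1.75 × 10⁻²⁰⁹)
  = 4.18 × 10⁻¹⁰⁵ m³

4.18 × 10⁻¹⁰⁵ m³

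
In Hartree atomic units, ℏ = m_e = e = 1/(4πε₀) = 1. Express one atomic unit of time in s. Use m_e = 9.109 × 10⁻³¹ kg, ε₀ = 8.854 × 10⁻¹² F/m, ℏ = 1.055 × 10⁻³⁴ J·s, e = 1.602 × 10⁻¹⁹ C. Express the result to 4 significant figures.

Dimensional analysis gives τ_au = (4πε₀)²ℏ³/(m_e e⁴).
E_h = 4.354 × 10⁻¹⁸ J
ℏ/E_h = 2.423 × 10⁻¹⁷ s

2.423 × 10⁻¹⁷ s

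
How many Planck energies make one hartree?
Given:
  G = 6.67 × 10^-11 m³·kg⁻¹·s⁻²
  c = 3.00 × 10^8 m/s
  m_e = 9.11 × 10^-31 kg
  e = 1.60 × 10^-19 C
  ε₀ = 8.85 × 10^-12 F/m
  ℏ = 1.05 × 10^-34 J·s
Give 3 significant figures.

2.24 × 10^-27

hartree: E_h = m_e e⁴/(4πε₀ℏ)² = 4.38 × 10^-18 J
Planck energy: E_P = √(ℏc⁵/G) = 1.96 × 10^9 J
ratio = 4.38 × 10^-18 / 1.96 × 10^9 = 2.24 × 10^-27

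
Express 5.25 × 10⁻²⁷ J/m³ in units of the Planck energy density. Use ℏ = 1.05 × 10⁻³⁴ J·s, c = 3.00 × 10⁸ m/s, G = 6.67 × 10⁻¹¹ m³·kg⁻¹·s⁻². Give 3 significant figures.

Planck energy density: u_P = c⁷/(ℏG²) = 4.68 × 10¹¹³ J/m³.
5.25 × 10⁻²⁷ / 4.68 × 10¹¹³ = 1.12 × 10⁻¹⁴⁰

1.12 × 10⁻¹⁴⁰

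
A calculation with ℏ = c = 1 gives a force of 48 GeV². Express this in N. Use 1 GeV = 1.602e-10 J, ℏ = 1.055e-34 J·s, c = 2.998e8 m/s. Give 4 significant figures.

3.895e7 N

Force is [E]/[L] = [E]²/(ℏc); restore (ℏc)⁻¹.
1 GeV² → 1/(ℏc) × (1 GeV in J)² = 8.114e5 N.
Result: 48 × 8.114e5 = 3.895e7 N.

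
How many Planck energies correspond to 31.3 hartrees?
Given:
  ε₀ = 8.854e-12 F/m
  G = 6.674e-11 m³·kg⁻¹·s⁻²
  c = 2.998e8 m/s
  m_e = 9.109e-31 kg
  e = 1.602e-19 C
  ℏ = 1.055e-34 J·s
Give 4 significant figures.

hartree: E_h = m_e e⁴/(4πε₀ℏ)² = 4.354e-18 J
Planck energy: E_P = √(ℏc⁵/G) = 1.957e9 J
31.3 × 4.354e-18 / 1.957e9 = 6.965e-26

6.965e-26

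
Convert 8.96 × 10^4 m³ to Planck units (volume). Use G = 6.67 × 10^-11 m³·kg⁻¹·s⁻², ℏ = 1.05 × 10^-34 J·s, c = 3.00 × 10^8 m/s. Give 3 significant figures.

Planck volume: V_P = (ℏG/c³)^(3/2) = 4.18 × 10^-105 m³.
8.96 × 10^4 / 4.18 × 10^-105 = 2.14 × 10^109

2.14 × 10^109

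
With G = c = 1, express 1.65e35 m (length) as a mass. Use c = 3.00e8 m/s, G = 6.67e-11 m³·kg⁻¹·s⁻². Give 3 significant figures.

2.23e62 kg

Length → mass via c²/G.
1.65e35 m × (c²/G) = 2.23e62 kg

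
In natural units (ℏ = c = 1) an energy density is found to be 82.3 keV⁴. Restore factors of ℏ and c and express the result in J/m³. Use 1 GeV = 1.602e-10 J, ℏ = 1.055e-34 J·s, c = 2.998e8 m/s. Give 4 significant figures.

[E]/[L]³ = [E]⁴/(ℏc)³; restore (ℏc)⁻³.
1 GeV⁴ → 1/(ℏc)³ × (1 GeV in J)⁴ = 2.082e37 J/m³.
Convert the energy scale: 82.3 keV⁴ = 8.23e-23 GeV⁴.
Result: 8.23e-23 × 2.082e37 = 1.713e15 J/m³.

1.713e15 J/m³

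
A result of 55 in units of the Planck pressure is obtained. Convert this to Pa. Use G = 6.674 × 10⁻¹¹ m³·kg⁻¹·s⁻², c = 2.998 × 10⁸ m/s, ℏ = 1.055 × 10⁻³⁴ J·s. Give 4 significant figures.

One Planck pressure: p_P = c⁷/(ℏG²) = 4.632 × 10¹¹³ Pa.
55 × 4.632 × 10¹¹³ Pa = 2.548 × 10¹¹⁵ Pa

2.548 × 10¹¹⁵ Pa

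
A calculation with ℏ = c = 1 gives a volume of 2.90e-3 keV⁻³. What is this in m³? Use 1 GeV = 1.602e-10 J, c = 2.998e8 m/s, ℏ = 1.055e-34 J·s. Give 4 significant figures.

Volume is [L]³ = [E]⁻³·(ℏc)³.
1 GeV⁻³ → (ℏc)³ × (1 GeV in J)⁻³ = 7.696e-48 m³.
Convert the energy scale: 2.90e-3 keV⁻³ = 2.90e15 GeV⁻³.
Result: 2.90e15 × 7.696e-48 = 2.232e-32 m³.

2.232e-32 m³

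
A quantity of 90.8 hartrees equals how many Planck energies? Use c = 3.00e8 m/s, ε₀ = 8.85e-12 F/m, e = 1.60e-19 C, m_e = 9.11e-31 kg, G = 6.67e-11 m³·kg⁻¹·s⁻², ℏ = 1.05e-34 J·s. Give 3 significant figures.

2.03e-25

hartree: E_h = m_e e⁴/(4πε₀ℏ)² = 4.38e-18 J
Planck energy: E_P = √(ℏc⁵/G) = 1.96e9 J
90.8 × 4.38e-18 / 1.96e9 = 2.03e-25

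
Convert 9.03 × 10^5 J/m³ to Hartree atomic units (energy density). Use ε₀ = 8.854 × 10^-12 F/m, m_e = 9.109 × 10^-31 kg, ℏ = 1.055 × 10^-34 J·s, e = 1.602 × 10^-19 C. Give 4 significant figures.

3.083 × 10^-8

atomic unit of energy density: u_au = E_h/a₀³ = m_e⁴e¹⁰/((4πε₀)⁵ℏ⁸) = 2.929 × 10^13 J/m³.
9.03 × 10^5 / 2.929 × 10^13 = 3.083 × 10^-8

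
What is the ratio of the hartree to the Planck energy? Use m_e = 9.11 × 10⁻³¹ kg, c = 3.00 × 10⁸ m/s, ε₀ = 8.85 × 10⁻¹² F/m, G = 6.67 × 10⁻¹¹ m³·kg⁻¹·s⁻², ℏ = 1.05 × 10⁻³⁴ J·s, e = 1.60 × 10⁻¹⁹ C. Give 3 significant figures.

2.24 × 10⁻²⁷

hartree: E_h = m_e e⁴/(4πε₀ℏ)² = 4.38 × 10⁻¹⁸ J
Planck energy: E_P = √(ℏc⁵/G) = 1.96 × 10⁹ J
ratio = 4.38 × 10⁻¹⁸ / 1.96 × 10⁹ = 2.24 × 10⁻²⁷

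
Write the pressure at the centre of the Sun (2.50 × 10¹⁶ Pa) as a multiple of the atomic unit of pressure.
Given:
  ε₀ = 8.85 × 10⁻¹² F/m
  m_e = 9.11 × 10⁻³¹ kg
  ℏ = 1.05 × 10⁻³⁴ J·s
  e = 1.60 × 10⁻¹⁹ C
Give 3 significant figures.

830

atomic unit of pressure: P_au = E_h/a₀³ = m_e⁴e¹⁰/((4πε₀)⁵ℏ⁸) = 3.01 × 10¹³ Pa.
2.50 × 10¹⁶ / 3.01 × 10¹³ = 830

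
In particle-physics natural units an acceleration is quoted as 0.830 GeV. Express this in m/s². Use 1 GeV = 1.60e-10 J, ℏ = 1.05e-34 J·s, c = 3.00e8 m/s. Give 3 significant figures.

Acceleration is [L]/[T]² = c·[E]/ℏ.
1 GeV → c/ℏ × (1 GeV in J) = 4.57e32 m/s².
Result: 0.830 × 4.57e32 = 3.79e32 m/s².

3.79e32 m/s²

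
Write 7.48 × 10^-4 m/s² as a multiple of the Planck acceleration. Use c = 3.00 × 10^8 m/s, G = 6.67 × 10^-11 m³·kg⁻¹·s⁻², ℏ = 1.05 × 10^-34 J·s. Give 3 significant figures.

1.34 × 10^-55

Planck acceleration: a_P = √(c⁷/(ℏG)) = 5.59 × 10^51 m/s².
7.48 × 10^-4 / 5.59 × 10^51 = 1.34 × 10^-55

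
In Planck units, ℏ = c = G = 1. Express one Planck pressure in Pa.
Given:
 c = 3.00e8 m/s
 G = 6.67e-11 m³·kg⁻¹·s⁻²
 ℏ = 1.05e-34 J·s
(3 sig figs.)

4.68e113 Pa

The unique combination of the constants set to 1 with dimensions of pressure is p_P = c⁷/(ℏG²).
  = 2.19e59 / 4.67e-55
  = 4.68e113 Pa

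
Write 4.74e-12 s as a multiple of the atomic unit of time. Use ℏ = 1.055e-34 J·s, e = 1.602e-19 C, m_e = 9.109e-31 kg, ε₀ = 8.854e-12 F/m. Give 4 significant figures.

atomic unit of time: τ_au = (4πε₀)²ℏ³/(m_e e⁴) = 2.423e-17 s.
4.74e-12 / 2.423e-17 = 1.956e5

1.956e5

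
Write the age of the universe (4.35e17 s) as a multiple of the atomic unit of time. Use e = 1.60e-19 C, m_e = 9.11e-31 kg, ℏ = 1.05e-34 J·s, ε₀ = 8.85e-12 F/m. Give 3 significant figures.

atomic unit of time: τ_au = (4πε₀)²ℏ³/(m_e e⁴) = 2.40e-17 s.
4.35e17 / 2.40e-17 = 1.81e34

1.81e34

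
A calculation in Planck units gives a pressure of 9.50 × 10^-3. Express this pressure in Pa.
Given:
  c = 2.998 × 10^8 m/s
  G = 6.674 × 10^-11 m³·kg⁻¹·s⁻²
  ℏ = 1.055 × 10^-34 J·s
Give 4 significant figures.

4.401 × 10^111 Pa

One Planck pressure: p_P = c⁷/(ℏG²) = 4.632 × 10^113 Pa.
9.50 × 10^-3 × 4.632 × 10^113 Pa = 4.401 × 10^111 Pa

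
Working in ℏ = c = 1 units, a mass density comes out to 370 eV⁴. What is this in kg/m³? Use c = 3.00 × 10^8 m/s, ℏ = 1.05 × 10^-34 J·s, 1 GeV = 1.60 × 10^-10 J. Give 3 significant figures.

Mass density is [E]/(c²[L]³) = [E]⁴/(ℏ³c⁵).
1 GeV⁴ → 1/(ℏ³c⁵) × (1 GeV in J)⁴ = 2.33 × 10^20 kg/m³.
Convert the energy scale: 370 eV⁴ = 3.70 × 10^-34 GeV⁴.
Result: 3.70 × 10^-34 × 2.33 × 10^20 = 8.62 × 10^-14 kg/m³.

8.62 × 10^-14 kg/m³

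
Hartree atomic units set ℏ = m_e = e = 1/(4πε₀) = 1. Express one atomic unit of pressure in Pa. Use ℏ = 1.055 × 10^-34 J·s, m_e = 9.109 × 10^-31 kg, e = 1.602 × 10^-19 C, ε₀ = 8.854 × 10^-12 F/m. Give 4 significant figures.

Dimensional analysis gives P_au = E_h/a₀³ = m_e⁴e¹⁰/((4πε₀)⁵ℏ⁸).
E_h = 4.354 × 10^-18 J
a₀ = 5.297 × 10^-11 m
E_h/a₀³ = 2.929 × 10^13 Pa

2.929 × 10^13 Pa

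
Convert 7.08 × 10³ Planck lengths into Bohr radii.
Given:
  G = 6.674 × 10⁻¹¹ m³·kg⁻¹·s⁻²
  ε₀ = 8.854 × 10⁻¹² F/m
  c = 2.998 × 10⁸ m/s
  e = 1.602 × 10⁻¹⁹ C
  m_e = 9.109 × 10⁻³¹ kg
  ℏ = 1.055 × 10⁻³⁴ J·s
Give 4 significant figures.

Planck length: ℓ_P = √(ℏG/c³) = 1.616 × 10⁻³⁵ m
Bohr radius: a₀ = 4πε₀ℏ²/(m_e e²) = 5.297 × 10⁻¹¹ m
7.08 × 10³ × 1.616 × 10⁻³⁵ / 5.297 × 10⁻¹¹ = 2.160 × 10⁻²¹

2.160 × 10⁻²¹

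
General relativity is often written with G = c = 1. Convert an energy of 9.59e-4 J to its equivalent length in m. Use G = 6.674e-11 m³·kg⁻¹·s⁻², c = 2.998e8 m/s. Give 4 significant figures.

Energy → length via G/c⁴.
9.59e-4 J × (G/c⁴) = 7.923e-48 m

7.923e-48 m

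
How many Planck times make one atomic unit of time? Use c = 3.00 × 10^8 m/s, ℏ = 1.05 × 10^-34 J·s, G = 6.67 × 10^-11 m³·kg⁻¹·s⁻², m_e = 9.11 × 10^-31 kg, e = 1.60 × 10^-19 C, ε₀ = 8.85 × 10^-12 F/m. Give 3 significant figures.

4.47 × 10^26

atomic unit of time: τ_au = (4πε₀)²ℏ³/(m_e e⁴) = 2.40 × 10^-17 s
Planck time: t_P = √(ℏG/c⁵) = 5.37 × 10^-44 s
ratio = 2.40 × 10^-17 / 5.37 × 10^-44 = 4.47 × 10^26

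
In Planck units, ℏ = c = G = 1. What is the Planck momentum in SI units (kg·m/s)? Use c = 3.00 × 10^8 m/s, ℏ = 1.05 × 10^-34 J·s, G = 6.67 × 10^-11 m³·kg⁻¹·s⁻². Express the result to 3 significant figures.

Dimensional analysis gives p_P = √(ℏc³/G).
  = √(42.5)
  = 6.52 kg·m/s

6.52 kg·m/s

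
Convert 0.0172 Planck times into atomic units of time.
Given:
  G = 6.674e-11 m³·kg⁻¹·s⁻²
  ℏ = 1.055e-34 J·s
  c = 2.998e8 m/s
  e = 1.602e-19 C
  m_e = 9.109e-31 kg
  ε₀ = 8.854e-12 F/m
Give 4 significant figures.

3.828e-29

Planck time: t_P = √(ℏG/c⁵) = 5.392e-44 s
atomic unit of time: τ_au = (4πε₀)²ℏ³/(m_e e⁴) = 2.423e-17 s
0.0172 × 5.392e-44 / 2.423e-17 = 3.828e-29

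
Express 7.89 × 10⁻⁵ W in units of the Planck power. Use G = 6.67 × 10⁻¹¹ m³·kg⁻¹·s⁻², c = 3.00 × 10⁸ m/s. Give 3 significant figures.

Planck power: P_P = c⁵/G = 3.64 × 10⁵² W.
7.89 × 10⁻⁵ / 3.64 × 10⁵² = 2.17 × 10⁻⁵⁷

2.17 × 10⁻⁵⁷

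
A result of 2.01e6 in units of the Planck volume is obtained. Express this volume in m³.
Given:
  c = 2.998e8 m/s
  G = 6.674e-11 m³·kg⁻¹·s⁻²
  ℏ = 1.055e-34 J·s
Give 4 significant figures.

8.490e-99 m³

One Planck volume: V_P = (ℏG/c³)^(3/2) = 4.224e-105 m³.
2.01e6 × 4.224e-105 m³ = 8.490e-99 m³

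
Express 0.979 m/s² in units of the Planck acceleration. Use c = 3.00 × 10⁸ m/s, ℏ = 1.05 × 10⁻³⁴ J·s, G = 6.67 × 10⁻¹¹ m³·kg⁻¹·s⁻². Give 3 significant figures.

Planck acceleration: a_P = √(c⁷/(ℏG)) = 5.59 × 10⁵¹ m/s².
0.979 / 5.59 × 10⁵¹ = 1.75 × 10⁻⁵²

1.75 × 10⁻⁵²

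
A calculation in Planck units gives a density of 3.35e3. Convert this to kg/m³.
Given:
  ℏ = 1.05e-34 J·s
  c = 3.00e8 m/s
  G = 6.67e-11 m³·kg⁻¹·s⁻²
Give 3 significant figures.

One Planck density: ρ_P = c⁵/(ℏG²) = 5.20e96 kg/m³.
3.35e3 × 5.20e96 kg/m³ = 1.74e100 kg/m³

1.74e100 kg/m³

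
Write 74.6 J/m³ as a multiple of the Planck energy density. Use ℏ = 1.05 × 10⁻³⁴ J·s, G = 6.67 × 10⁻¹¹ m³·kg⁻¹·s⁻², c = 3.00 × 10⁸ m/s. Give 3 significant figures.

1.59 × 10⁻¹¹²

Planck energy density: u_P = c⁷/(ℏG²) = 4.68 × 10¹¹³ J/m³.
74.6 / 4.68 × 10¹¹³ = 1.59 × 10⁻¹¹²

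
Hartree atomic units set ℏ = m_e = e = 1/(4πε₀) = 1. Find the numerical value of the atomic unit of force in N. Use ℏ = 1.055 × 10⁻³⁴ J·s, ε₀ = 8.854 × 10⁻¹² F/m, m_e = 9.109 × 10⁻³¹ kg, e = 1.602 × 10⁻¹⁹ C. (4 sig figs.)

From ℏ = m_e = e = 1/(4πε₀) = 1 the force scale is F_au = E_h/a₀ = m_e²e⁶/((4πε₀)³ℏ⁴).
E_h = 4.354 × 10⁻¹⁸ J
a₀ = 5.297 × 10⁻¹¹ m
E_h/a₀ = 8.220 × 10⁻⁸ N

8.220 × 10⁻⁸ N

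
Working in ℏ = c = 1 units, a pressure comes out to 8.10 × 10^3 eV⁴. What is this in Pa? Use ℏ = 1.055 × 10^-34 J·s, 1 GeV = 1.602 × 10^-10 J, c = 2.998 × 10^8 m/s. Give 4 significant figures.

1.686 × 10^5 Pa

Pressure is [E]/[L]³ = [E]⁴/(ℏc)³.
1 GeV⁴ → 1/(ℏc)³ × (1 GeV in J)⁴ = 2.082 × 10^37 Pa.
Convert the energy scale: 8.10 × 10^3 eV⁴ = 8.10 × 10^-33 GeV⁴.
Result: 8.10 × 10^-33 × 2.082 × 10^37 = 1.686 × 10^5 Pa.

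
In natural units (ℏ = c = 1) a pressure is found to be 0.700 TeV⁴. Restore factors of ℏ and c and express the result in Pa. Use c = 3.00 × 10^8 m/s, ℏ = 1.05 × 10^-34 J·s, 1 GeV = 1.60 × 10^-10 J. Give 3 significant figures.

1.47 × 10^49 Pa

Pressure is [E]/[L]³ = [E]⁴/(ℏc)³.
1 GeV⁴ → 1/(ℏc)³ × (1 GeV in J)⁴ = 2.10 × 10^37 Pa.
Convert the energy scale: 0.700 TeV⁴ = 7.00 × 10^11 GeV⁴.
Result: 7.00 × 10^11 × 2.10 × 10^37 = 1.47 × 10^49 Pa.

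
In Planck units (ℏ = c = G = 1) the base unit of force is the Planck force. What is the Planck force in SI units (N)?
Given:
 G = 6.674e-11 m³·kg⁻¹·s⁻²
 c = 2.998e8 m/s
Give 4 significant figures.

1.210e44 N

F_P = c⁴/G
  = 8.078e33 / 6.674e-11
  = 1.210e44 N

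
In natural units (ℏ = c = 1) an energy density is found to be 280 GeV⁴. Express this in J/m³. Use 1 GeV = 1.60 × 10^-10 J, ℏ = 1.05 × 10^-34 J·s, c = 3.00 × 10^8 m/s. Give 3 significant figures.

5.87 × 10^39 J/m³

[E]/[L]³ = [E]⁴/(ℏc)³; restore (ℏc)⁻³.
1 GeV⁴ → 1/(ℏc)³ × (1 GeV in J)⁴ = 2.10 × 10^37 J/m³.
Result: 280 × 2.10 × 10^37 = 5.87 × 10^39 J/m³.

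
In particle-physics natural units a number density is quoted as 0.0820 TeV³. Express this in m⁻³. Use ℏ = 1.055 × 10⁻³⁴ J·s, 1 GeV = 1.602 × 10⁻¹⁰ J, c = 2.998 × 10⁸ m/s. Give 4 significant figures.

1.065 × 10⁵⁵ m⁻³

Number density is [L]⁻³ = [E]³/(ℏc)³.
1 GeV³ → 1/(ℏc)³ × (1 GeV in J)³ = 1.299 × 10⁴⁷ m⁻³.
Convert the energy scale: 0.0820 TeV³ = 8.20 × 10⁷ GeV³.
Result: 8.20 × 10⁷ × 1.299 × 10⁴⁷ = 1.065 × 10⁵⁵ m⁻³.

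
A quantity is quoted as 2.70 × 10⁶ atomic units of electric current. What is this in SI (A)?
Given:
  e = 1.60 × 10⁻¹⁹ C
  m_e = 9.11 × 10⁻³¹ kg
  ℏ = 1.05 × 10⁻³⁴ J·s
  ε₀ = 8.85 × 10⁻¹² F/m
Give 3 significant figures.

One atomic unit of electric current: I_au = e E_h/ℏ = m_e e⁵/((4πε₀)²ℏ³) = 6.67 × 10⁻³ A.
2.70 × 10⁶ × 6.67 × 10⁻³ A = 1.80 × 10⁴ A

1.80 × 10⁴ A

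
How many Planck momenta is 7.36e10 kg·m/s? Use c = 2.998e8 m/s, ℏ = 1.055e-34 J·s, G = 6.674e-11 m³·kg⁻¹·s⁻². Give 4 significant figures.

Planck momentum: p_P = √(ℏc³/G) = 6.527 kg·m/s.
7.36e10 / 6.527 = 1.128e10

1.128e10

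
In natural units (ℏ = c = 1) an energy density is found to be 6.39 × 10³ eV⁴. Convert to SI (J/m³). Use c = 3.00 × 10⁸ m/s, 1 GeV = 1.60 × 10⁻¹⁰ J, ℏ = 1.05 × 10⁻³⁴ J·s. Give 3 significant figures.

1.34 × 10⁵ J/m³

[E]/[L]³ = [E]⁴/(ℏc)³; restore (ℏc)⁻³.
1 GeV⁴ → 1/(ℏc)³ × (1 GeV in J)⁴ = 2.10 × 10³⁷ J/m³.
Convert the energy scale: 6.39 × 10³ eV⁴ = 6.39 × 10⁻³³ GeV⁴.
Result: 6.39 × 10⁻³³ × 2.10 × 10³⁷ = 1.34 × 10⁵ J/m³.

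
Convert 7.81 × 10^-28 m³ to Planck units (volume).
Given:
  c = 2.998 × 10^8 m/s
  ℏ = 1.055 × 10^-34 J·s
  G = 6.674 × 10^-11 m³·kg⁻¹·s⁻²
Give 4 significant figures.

Planck volume: V_P = (ℏG/c³)^(3/2) = 4.224 × 10^-105 m³.
7.81 × 10^-28 / 4.224 × 10^-105 = 1.849 × 10^77

1.849 × 10^77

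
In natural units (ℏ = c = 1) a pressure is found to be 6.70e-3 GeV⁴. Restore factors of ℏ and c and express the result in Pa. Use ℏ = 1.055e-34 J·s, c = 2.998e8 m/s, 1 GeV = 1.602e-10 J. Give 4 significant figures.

1.395e35 Pa

Pressure is [E]/[L]³ = [E]⁴/(ℏc)³.
1 GeV⁴ → 1/(ℏc)³ × (1 GeV in J)⁴ = 2.082e37 Pa.
Result: 6.70e-3 × 2.082e37 = 1.395e35 Pa.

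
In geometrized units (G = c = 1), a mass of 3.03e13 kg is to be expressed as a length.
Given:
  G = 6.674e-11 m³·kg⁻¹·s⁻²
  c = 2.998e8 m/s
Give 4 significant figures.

2.250e-14 m

In G = c = 1 units mass has dimensions of length; the conversion factor is G/c².
3.03e13 kg × (G/c²) = 2.250e-14 m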